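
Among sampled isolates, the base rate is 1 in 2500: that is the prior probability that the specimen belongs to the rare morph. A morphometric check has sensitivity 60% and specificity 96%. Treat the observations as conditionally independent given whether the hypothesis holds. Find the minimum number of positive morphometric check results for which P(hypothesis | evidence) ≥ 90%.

4

Prior odds: 0.0004 ÷ 0.9996 = 1/2499.
False-positive rate = 1 − 0.96 = 0.04; likelihood ratio of a positive = 0.6/0.04 = 15.
Target posterior odds = 0.9/0.1 = 9.
Need (1/2499) × 15ⁿ ≥ 9, i.e. 15ⁿ ≥ 22491.
15³ = 3375 falls short of 22491 but 15⁴ = 50625 reaches it, so n = 4.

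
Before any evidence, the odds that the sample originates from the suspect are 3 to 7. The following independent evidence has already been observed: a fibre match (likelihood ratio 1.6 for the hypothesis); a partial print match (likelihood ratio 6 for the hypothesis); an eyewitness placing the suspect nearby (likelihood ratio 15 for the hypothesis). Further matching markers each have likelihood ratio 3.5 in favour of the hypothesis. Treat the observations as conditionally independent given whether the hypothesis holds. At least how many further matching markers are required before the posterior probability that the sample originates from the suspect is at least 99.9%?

Prior odds = 3/7.
Combined Bayes factor of the evidence already in hand = 1.6 × 6 × 15 = 144.
Odds after that evidence = (3/7) × 144 = 432/7.
Target odds = 0.999/0.001 = 999.
Need 3.5ⁿ ≥ 999 ÷ (432/7) = 16.1875.
3.5² = 12.25 falls short of 16.1875 but 3.5³ = 42.875 reaches it, so n = 3.

3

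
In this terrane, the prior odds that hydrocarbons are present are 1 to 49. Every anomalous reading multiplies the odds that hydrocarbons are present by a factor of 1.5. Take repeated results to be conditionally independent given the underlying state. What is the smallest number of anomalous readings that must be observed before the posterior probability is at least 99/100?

Prior odds = 1/49.
Likelihood ratio per anomalous reading = 1.5.
Target odds: 0.99 ÷ 0.01 = 99.
Require 1.5ⁿ ≥ 99 ÷ (1/49) = 4851.
1.5²⁰ ≈3325.26 falls short of 4851 but 1.5²¹ ≈4987.89 reaches it, so n = 21.

21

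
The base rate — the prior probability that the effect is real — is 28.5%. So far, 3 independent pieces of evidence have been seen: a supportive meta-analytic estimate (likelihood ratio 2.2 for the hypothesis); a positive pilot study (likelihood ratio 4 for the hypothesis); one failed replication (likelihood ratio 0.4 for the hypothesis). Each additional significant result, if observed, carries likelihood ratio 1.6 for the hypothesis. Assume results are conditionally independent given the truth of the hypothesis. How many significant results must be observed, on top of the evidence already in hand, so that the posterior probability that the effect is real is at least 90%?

Prior odds = 0.285/0.715 = 57/143.
Combined Bayes factor of the evidence already in hand = 2.2 × 4 × 0.4 = 3.52.
Odds after that evidence = (57/143) × 3.52 = 456/325.
Target odds = 0.9/0.1 = 9.
Need 1.6ⁿ ≥ 9 ÷ (456/325) = 975/152.
1.6³ = 4.096 falls short of 975/152 but 1.6⁴ = 6.5536 reaches it, so n = 4.

4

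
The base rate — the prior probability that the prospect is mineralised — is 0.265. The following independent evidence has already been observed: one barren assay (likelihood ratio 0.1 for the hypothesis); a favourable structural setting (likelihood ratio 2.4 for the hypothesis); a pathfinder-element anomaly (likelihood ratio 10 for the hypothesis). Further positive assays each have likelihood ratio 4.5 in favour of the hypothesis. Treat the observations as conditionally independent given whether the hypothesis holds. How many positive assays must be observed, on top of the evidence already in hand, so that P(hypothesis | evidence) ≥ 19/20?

3

Prior odds = 0.265/0.735 = 53/147.
Combined Bayes factor of the evidence already in hand = 0.1 × 2.4 × 10 = 2.4.
Odds after that evidence = (53/147) × 2.4 = 212/245.
Target odds = 0.95/0.05 = 19.
Need 4.5ⁿ ≥ 19 ÷ (212/245) = 4655/212.
4.5² = 20.25 falls short of 4655/212 but 4.5³ = 91.125 reaches it, so n = 3.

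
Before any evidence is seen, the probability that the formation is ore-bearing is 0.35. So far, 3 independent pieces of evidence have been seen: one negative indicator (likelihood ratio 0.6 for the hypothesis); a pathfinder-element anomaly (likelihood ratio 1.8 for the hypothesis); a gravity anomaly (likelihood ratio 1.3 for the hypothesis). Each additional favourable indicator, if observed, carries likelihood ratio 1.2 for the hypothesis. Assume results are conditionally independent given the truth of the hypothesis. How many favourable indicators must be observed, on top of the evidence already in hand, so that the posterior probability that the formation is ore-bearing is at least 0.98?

23

Prior odds = 0.35/0.65 = 7/13.
Combined Bayes factor of the evidence already in hand = 0.6 × 1.8 × 1.3 = 1.404.
Odds after that evidence = (7/13) × 1.404 = 0.756.
Target odds = 0.98/0.02 = 49.
Need 1.2ⁿ ≥ 49 ÷ 0.756 = 1750/27.
1.2²² ≈55.2061 falls short of 1750/27 but 1.2²³ ≈66.2474 reaches it, so n = 23.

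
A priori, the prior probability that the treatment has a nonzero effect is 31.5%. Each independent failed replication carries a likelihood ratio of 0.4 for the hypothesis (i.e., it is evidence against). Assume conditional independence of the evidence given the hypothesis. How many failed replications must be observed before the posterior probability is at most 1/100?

5

Prior odds = 0.315/0.685 = 63/137.
Likelihood ratio per failed replication = 0.4.
Target posterior odds = 0.01/0.99 = 1/99.
Need (63/137) × 0.4ⁿ ≤ 1/99, i.e. 0.4ⁿ ≤ 137/6237.
0.4⁴ = 0.0256 is still above 137/6237 but 0.4⁵ = 0.01024 is at or below it, so n = 5.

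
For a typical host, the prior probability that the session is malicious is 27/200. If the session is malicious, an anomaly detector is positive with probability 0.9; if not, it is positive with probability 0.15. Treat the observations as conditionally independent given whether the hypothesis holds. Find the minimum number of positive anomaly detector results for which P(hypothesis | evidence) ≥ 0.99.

Prior odds = 0.135/0.865 = 27/173.
Likelihood ratio of a positive = 0.9/0.15 = 6.
Target posterior odds = 0.99/0.01 = 99.
Need (27/173) × 6ⁿ ≥ 99, i.e. 6ⁿ ≥ 1903/3.
6³ = 216 falls short of 1903/3 but 6⁴ = 1296 reaches it, so n = 4.

4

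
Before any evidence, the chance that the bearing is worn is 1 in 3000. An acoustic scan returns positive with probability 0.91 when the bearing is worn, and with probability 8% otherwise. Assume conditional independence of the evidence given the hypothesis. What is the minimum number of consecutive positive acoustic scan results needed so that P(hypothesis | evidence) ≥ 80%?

4

Prior odds: (1/3000) ÷ (2999/3000) = 1/2999.
Likelihood ratio of a positive result = 0.91/0.08 = 11.375.
Target odds: 0.8 ÷ 0.2 = 4.
Need (1/2999) × 11.375ⁿ ≥ 4, i.e. 11.375ⁿ ≥ 11996.
11.375³ = 753571/512 falls short of 11996 but 11.375⁴ = 68574961/4096 reaches it, so n = 4.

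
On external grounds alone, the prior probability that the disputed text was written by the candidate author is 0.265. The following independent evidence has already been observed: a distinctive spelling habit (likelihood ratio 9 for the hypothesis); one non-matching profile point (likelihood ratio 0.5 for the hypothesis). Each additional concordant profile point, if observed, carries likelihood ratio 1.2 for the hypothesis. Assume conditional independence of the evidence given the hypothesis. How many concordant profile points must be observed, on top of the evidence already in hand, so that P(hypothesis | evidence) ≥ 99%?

23

Prior odds = 0.265/0.735 = 53/147.
Combined Bayes factor of the evidence already in hand = 9 × 0.5 = 4.5.
Odds after that evidence = (53/147) × 4.5 = 159/98.
Target odds = 0.99/0.01 = 99.
Need 1.2ⁿ ≥ 99 ÷ (159/98) = 3234/53.
1.2²² ≈55.2061 falls short of 3234/53 but 1.2²³ ≈66.2474 reaches it, so n = 23.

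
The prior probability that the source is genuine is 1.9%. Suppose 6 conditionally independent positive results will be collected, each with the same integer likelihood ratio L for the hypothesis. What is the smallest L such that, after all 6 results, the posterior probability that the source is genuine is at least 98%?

Prior odds = 0.019/0.981 = 19/981.
Target odds = 0.98/0.02 = 49.
Need L⁶ ≥ 49 ÷ (19/981) = 48069/19.
3⁶ = 729 < 48069/19 ≤ 4096 = 4⁶, so L = 4.

4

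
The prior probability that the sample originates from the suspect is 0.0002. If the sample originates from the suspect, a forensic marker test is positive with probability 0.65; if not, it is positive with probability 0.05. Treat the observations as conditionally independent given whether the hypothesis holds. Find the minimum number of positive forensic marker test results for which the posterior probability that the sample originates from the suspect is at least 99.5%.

Prior odds = 0.0002/0.9998 = 1/4999.
Likelihood ratio of a positive = 0.65/0.05 = 13.
Target odds: 0.995 ÷ 0.005 = 199.
Require 13ⁿ ≥ 199 ÷ (1/4999) = 994801.
13⁵ = 371293 falls short of 994801 but 13⁶ = 4826809 reaches it, so n = 6.

6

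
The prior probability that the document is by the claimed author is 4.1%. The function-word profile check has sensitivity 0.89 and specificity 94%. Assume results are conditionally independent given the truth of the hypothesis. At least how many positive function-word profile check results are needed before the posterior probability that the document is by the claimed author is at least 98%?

Prior odds: 0.041 ÷ 0.959 = 41/959.
False-positive rate = 1 − 0.94 = 0.06; likelihood ratio of a positive = 0.89/0.06 = 89/6.
Target posterior odds = 0.98/0.02 = 49.
Require (89/6)ⁿ ≥ 49 ÷ (41/959) = 46991/41.
(89/6)² = 7921/36 falls short of 46991/41 but (89/6)³ = 704969/216 reaches it, so n = 3.

3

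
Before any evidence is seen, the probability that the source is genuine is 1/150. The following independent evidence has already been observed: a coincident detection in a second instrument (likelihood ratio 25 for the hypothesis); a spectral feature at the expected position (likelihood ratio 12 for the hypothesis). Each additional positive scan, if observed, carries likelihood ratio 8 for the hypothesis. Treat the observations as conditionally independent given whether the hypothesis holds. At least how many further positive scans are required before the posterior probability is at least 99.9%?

3

Prior odds = (1/150)/(149/150) = 1/149.
Combined Bayes factor of the evidence already in hand = 25 × 12 = 300.
Odds after that evidence = (1/149) × 300 = 300/149.
Target odds = 0.999/0.001 = 999.
Need 8ⁿ ≥ 999 ÷ (300/149) = 496.17.
8² = 64 falls short of 496.17 but 8³ = 512 reaches it, so n = 3.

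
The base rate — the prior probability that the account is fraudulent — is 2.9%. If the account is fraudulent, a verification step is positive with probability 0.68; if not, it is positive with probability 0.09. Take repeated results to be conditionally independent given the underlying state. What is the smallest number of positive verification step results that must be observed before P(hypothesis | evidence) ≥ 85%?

Prior odds: 0.029 ÷ 0.971 = 29/971.
Likelihood ratio of a positive = 0.68/0.09 = 68/9.
Target posterior odds = 0.85/0.15 = 17/3.
Require (68/9)ⁿ ≥ 17/3 ÷ (29/971) = 16507/87.
(68/9)² = 4624/81 falls short of 16507/87 but (68/9)³ = 314432/729 reaches it, so n = 3.

3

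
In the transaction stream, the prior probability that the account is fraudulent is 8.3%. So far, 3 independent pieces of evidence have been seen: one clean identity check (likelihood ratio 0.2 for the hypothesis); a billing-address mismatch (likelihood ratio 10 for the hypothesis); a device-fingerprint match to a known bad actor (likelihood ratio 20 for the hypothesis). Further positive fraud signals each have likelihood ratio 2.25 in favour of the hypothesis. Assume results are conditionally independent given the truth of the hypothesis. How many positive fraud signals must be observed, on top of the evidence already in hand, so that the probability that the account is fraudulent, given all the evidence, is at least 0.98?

4

Prior odds = 0.083/0.917 = 83/917.
Combined Bayes factor of the evidence already in hand = 0.2 × 10 × 20 = 40.
Odds after that evidence = (83/917) × 40 = 3320/917.
Target odds = 0.98/0.02 = 49.
Need 2.25ⁿ ≥ 49 ÷ (3320/917) = 44933/3320.
2.25³ = 11.390625 falls short of 44933/3320 but 2.25⁴ = 25.62890625 reaches it, so n = 4.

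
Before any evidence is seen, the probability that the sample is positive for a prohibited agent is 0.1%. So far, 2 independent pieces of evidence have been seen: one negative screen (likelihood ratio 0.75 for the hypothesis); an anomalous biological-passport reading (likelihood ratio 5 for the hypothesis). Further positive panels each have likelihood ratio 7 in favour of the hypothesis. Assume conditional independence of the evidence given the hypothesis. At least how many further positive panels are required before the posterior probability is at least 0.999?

7

Prior odds = 0.001/0.999 = 1/999.
Combined Bayes factor of the evidence already in hand = 0.75 × 5 = 3.75.
Odds after that evidence = (1/999) × 3.75 = 5/1332.
Target odds = 0.999/0.001 = 999.
Need 7ⁿ ≥ 999 ÷ (5/1332) = 266133.6.
7⁶ = 117649 falls short of 266133.6 but 7⁷ = 823543 reaches it, so n = 7.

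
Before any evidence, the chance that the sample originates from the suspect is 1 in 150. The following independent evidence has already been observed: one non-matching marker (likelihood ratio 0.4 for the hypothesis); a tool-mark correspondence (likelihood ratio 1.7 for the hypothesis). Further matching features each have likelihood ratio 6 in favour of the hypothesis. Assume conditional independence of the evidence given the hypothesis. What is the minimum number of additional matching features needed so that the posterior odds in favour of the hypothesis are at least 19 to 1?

Prior odds = (1/150)/(149/150) = 1/149.
Combined Bayes factor of the evidence already in hand = 0.4 × 1.7 = 0.68.
Odds after that evidence = (1/149) × 0.68 = 17/3725.
Target odds = 19.
Need 6ⁿ ≥ 19 ÷ (17/3725) = 70775/17.
6⁴ = 1296 falls short of 70775/17 but 6⁵ = 7776 reaches it, so n = 5.

5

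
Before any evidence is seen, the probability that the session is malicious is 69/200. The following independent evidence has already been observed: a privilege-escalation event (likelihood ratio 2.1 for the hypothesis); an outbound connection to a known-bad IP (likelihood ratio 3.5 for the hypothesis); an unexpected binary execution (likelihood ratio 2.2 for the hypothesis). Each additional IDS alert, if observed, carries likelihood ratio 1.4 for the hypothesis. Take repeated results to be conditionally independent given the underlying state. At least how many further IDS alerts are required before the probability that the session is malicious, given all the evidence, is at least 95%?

3

Prior odds = 0.345/0.655 = 69/131.
Combined Bayes factor of the evidence already in hand = 2.1 × 3.5 × 2.2 = 16.17.
Odds after that evidence = (69/131) × 16.17 = 111573/13100.
Target odds = 0.95/0.05 = 19.
Need 1.4ⁿ ≥ 19 ÷ (111573/13100) = 248900/111573.
1.4² = 1.96 falls short of 248900/111573 but 1.4³ = 2.744 reaches it, so n = 3.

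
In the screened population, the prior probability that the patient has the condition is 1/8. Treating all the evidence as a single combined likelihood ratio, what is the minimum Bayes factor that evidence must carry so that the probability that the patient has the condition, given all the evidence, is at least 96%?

Prior odds = 0.125/0.875 = 1/7.
Target odds = 0.96/0.04 = 24.
Required Bayes factor = 24 ÷ (1/7) = 168.

168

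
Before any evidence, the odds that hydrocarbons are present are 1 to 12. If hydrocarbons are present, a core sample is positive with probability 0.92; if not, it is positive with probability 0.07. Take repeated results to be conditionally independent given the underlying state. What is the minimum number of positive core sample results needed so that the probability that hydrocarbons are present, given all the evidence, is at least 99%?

3

Prior odds = 1/12.
Likelihood ratio of a positive = 0.92/0.07 = 92/7.
Target posterior odds = 0.99/0.01 = 99.
Require (92/7)ⁿ ≥ 99 ÷ (1/12) = 1188.
(92/7)² = 8464/49 falls short of 1188 but (92/7)³ = 778688/343 reaches it, so n = 3.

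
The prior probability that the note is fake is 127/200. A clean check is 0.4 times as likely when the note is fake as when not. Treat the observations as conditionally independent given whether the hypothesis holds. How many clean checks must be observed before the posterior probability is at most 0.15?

3

Prior odds = 0.635/0.365 = 127/73.
Likelihood ratio per clean check = 0.4.
Target posterior odds = 0.15/0.85 = 3/17.
Need (127/73) × 0.4ⁿ ≤ 3/17, i.e. 0.4ⁿ ≤ 219/2159.
0.4² = 0.16 is still above 219/2159 but 0.4³ = 0.064 is at or below it, so n = 3.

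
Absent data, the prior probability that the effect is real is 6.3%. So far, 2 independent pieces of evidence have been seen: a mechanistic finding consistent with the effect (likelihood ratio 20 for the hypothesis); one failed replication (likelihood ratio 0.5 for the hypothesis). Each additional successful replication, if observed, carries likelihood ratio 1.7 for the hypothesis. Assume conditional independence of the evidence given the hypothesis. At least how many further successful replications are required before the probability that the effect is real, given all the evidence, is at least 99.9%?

Prior odds = 0.063/0.937 = 63/937.
Combined Bayes factor of the evidence already in hand = 20 × 0.5 = 10.
Odds after that evidence = (63/937) × 10 = 630/937.
Target odds = 0.999/0.001 = 999.
Need 1.7ⁿ ≥ 999 ÷ (630/937) = 104007/70.
1.7¹³ ≈990.458 falls short of 104007/70 but 1.7¹⁴ ≈1683.78 reaches it, so n = 14.

14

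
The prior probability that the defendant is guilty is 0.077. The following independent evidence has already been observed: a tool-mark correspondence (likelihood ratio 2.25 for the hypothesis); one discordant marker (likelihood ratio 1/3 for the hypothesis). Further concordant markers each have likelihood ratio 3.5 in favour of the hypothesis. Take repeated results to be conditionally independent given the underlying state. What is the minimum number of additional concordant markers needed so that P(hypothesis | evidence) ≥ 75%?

4

Prior odds = 0.077/0.923 = 77/923.
Combined Bayes factor of the evidence already in hand = 2.25 × (1/3) = 0.75.
Odds after that evidence = (77/923) × 0.75 = 231/3692.
Target odds = 0.75/0.25 = 3.
Need 3.5ⁿ ≥ 3 ÷ (231/3692) = 3692/77.
3.5³ = 42.875 falls short of 3692/77 but 3.5⁴ = 150.0625 reaches it, so n = 4.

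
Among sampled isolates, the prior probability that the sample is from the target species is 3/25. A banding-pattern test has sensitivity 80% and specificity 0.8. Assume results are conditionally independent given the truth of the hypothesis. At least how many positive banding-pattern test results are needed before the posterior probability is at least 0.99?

Prior odds = 0.12/0.88 = 3/22.
False-positive rate = 1 − 0.8 = 0.2; likelihood ratio of a positive = 0.8/0.2 = 4.
Target posterior odds = 0.99/0.01 = 99.
Require 4ⁿ ≥ 99 ÷ (3/22) = 726.
4⁴ = 256 falls short of 726 but 4⁵ = 1024 reaches it, so n = 5.

5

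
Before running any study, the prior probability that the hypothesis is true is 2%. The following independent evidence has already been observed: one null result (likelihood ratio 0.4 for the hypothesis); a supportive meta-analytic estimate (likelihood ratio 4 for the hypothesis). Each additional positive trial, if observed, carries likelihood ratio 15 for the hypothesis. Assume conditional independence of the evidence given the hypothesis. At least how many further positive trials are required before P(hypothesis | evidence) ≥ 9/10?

3

Prior odds = 0.02/0.98 = 1/49.
Combined Bayes factor of the evidence already in hand = 0.4 × 4 = 1.6.
Odds after that evidence = (1/49) × 1.6 = 8/245.
Target odds = 0.9/0.1 = 9.
Need 15ⁿ ≥ 9 ÷ (8/245) = 275.625.
15² = 225 falls short of 275.625 but 15³ = 3375 reaches it, so n = 3.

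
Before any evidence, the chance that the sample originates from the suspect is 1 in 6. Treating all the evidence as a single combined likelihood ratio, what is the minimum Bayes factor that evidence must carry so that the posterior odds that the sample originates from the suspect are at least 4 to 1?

20

Prior odds = (1/6)/(5/6) = 0.2.
Target odds = 4.
Required Bayes factor = 4 ÷ 0.2 = 20.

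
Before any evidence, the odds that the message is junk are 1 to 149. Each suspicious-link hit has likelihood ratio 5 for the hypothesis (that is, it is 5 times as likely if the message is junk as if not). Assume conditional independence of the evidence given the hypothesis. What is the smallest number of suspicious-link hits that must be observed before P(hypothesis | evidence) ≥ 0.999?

Prior odds = 1/149.
Likelihood ratio per suspicious-link hit = 5.
Target posterior odds = 0.999/0.001 = 999.
Need (1/149) × 5ⁿ ≥ 999, i.e. 5ⁿ ≥ 148851.
5⁷ = 78125 falls short of 148851 but 5⁸ = 390625 reaches it, so n = 8.

8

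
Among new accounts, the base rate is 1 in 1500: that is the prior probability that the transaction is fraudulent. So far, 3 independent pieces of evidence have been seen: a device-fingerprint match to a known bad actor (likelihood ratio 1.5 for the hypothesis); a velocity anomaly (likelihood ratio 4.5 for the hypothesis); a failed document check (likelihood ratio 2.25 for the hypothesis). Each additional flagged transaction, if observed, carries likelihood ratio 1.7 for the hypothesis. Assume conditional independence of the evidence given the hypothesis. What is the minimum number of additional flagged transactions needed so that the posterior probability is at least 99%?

Prior odds = (1/1500)/(1499/1500) = 1/1499.
Combined Bayes factor of the evidence already in hand = 1.5 × 4.5 × 2.25 = 15.1875.
Odds after that evidence = (1/1499) × 15.1875 = 243/23984.
Target odds = 0.99/0.01 = 99.
Need 1.7ⁿ ≥ 99 ÷ (243/23984) = 263824/27.
1.7¹⁷ ≈8272.4 falls short of 263824/27 but 1.7¹⁸ ≈14063.1 reaches it, so n = 18.

18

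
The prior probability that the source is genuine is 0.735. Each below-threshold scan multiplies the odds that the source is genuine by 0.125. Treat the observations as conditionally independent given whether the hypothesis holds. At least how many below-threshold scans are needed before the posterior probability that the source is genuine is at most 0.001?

4

Prior odds = 0.735/0.265 = 147/53.
Likelihood ratio per below-threshold scan = 0.125.
Target posterior odds = 0.001/0.999 = 1/999.
Need (147/53) × 0.125ⁿ ≤ 1/999, i.e. 0.125ⁿ ≤ 53/146853.
0.125³ = 0.001953125 is still above 53/146853 but 0.125⁴ = 1/4096 is at or below it, so n = 4.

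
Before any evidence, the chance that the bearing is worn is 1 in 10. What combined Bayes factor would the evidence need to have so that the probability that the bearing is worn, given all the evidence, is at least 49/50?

Prior odds = 0.1/0.9 = 1/9.
Target odds = 0.98/0.02 = 49.
Required Bayes factor = 49 ÷ (1/9) = 441.

441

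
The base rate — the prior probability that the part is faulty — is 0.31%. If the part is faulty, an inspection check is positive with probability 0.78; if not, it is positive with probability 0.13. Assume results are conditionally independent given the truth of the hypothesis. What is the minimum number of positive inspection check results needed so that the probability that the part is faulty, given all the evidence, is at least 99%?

Prior odds: 0.0031 ÷ 0.9969 = 31/9969.
Likelihood ratio of a positive = 0.78/0.13 = 6.
Target odds: 0.99 ÷ 0.01 = 99.
Require 6ⁿ ≥ 99 ÷ (31/9969) = 986931/31.
6⁵ = 7776 falls short of 986931/31 but 6⁶ = 46656 reaches it, so n = 6.

6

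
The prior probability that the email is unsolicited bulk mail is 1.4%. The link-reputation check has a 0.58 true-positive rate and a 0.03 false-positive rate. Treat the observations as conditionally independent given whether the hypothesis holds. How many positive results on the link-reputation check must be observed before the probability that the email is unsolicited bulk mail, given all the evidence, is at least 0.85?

Prior odds = 0.014/0.986 = 7/493.
Likelihood ratio of a positive result = 0.58/0.03 = 58/3.
Target odds: 0.85 ÷ 0.15 = 17/3.
Require (58/3)ⁿ ≥ 17/3 ÷ (7/493) = 8381/21.
(58/3)² = 3364/9 falls short of 8381/21 but (58/3)³ = 195112/27 reaches it, so n = 3.

3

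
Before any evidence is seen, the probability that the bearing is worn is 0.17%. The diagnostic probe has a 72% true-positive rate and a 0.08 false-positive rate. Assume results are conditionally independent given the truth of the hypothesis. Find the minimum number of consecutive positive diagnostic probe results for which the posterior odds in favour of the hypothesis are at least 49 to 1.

Prior odds = 0.0017/0.9983 = 17/9983.
Likelihood ratio of a positive result = 0.72/0.08 = 9.
Target odds = 49.
Require 9ⁿ ≥ 49 ÷ (17/9983) = 489167/17.
9⁴ = 6561 falls short of 489167/17 but 9⁵ = 59049 reaches it, so n = 5.

5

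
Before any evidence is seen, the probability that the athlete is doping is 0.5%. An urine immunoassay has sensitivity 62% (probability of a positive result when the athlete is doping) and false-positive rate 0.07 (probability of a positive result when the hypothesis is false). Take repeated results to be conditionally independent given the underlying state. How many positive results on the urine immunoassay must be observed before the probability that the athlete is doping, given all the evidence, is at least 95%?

Prior odds: 0.005 ÷ 0.995 = 1/199.
Likelihood ratio of a positive result = 0.62/0.07 = 62/7.
Target posterior odds = 0.95/0.05 = 19.
Require (62/7)ⁿ ≥ 19 ÷ (1/199) = 3781.
(62/7)³ = 238328/343 falls short of 3781 but (62/7)⁴ = 14776336/2401 reaches it, so n = 4.

4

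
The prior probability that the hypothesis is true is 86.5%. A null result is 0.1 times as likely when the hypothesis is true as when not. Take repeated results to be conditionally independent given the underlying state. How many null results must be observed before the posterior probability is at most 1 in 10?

2

Prior odds = 0.865/0.135 = 173/27.
Likelihood ratio per null result = 0.1.
Target odds: 0.1 ÷ 0.9 = 1/9.
Require 0.1ⁿ ≤ 1/9 ÷ (173/27) = 3/173.
0.1¹ = 0.1 is still above 3/173 but 0.1² = 0.01 is at or below it, so n = 2.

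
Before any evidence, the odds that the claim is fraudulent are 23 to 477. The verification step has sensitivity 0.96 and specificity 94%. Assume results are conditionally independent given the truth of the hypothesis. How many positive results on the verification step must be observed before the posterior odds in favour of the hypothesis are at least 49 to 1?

Prior odds = 23/477.
False-positive rate = 1 − 0.94 = 0.06; likelihood ratio of a positive = 0.96/0.06 = 16.
Target odds = 49.
Require 16ⁿ ≥ 49 ÷ (23/477) = 23373/23.
16² = 256 falls short of 23373/23 but 16³ = 4096 reaches it, so n = 3.

3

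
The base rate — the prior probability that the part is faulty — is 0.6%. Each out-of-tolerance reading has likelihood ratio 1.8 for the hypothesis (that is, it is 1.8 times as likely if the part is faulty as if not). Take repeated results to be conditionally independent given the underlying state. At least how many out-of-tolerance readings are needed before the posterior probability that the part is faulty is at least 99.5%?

Prior odds = 0.006/0.994 = 3/497.
Likelihood ratio per out-of-tolerance reading = 1.8.
Target odds: 0.995 ÷ 0.005 = 199.
Need (3/497) × 1.8ⁿ ≥ 199, i.e. 1.8ⁿ ≥ 98903/3.
1.8¹⁷ ≈21859.1 falls short of 98903/3 but 1.8¹⁸ ≈39346.4 reaches it, so n = 18.

18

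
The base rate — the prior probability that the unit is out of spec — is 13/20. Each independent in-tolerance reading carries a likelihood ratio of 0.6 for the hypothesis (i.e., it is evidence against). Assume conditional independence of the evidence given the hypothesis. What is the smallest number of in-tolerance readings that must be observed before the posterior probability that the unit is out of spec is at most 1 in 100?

Prior odds: 0.65 ÷ 0.35 = 13/7.
Likelihood ratio per in-tolerance reading = 0.6.
Target posterior odds = 0.01/0.99 = 1/99.
Need (13/7) × 0.6ⁿ ≤ 1/99, i.e. 0.6ⁿ ≤ 7/1287.
0.6¹⁰ = 59049/9765625 is still above 7/1287 but 0.6¹¹ = 177147/48828125 is at or below it, so n = 11.

11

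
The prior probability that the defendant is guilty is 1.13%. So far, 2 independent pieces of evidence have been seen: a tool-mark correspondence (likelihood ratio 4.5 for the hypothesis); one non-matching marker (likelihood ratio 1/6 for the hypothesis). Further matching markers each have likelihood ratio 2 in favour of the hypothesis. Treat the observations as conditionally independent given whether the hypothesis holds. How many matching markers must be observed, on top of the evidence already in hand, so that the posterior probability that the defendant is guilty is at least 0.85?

10

Prior odds = 0.0113/0.9887 = 113/9887.
Combined Bayes factor of the evidence already in hand = 4.5 × (1/6) = 0.75.
Odds after that evidence = (113/9887) × 0.75 = 339/39548.
Target odds = 0.85/0.15 = 17/3.
Need 2ⁿ ≥ 17/3 ÷ (339/39548) = 672316/1017.
2⁹ = 512 falls short of 672316/1017 but 2¹⁰ = 1024 reaches it, so n = 10.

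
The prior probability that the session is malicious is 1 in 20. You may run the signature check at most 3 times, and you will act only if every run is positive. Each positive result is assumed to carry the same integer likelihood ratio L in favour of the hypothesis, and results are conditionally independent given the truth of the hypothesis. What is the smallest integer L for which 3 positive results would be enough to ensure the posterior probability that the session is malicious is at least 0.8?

5

Prior odds = 0.05/0.95 = 1/19.
Target odds = 0.8/0.2 = 4.
Need L³ ≥ 4 ÷ (1/19) = 76.
4³ = 64 < 76 ≤ 125 = 5³, so L = 5.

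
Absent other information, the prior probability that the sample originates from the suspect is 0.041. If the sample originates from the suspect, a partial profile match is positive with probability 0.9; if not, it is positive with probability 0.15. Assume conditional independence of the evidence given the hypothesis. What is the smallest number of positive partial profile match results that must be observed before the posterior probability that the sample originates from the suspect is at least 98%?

Prior odds = 0.041/0.959 = 41/959.
Likelihood ratio of a positive = 0.9/0.15 = 6.
Target odds: 0.98 ÷ 0.02 = 49.
Require 6ⁿ ≥ 49 ÷ (41/959) = 46991/41.
6³ = 216 falls short of 46991/41 but 6⁴ = 1296 reaches it, so n = 4.

4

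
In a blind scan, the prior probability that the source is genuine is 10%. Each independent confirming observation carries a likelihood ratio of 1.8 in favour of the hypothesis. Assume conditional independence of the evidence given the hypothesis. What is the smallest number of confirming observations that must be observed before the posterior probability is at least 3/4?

6

Prior odds: 0.1 ÷ 0.9 = 1/9.
Likelihood ratio per confirming observation = 1.8.
Target odds: 0.75 ÷ 0.25 = 3.
Need (1/9) × 1.8ⁿ ≥ 3, i.e. 1.8ⁿ ≥ 27.
1.8⁵ = 18.89568 falls short of 27 but 1.8⁶ = 531441/15625 reaches it, so n = 6.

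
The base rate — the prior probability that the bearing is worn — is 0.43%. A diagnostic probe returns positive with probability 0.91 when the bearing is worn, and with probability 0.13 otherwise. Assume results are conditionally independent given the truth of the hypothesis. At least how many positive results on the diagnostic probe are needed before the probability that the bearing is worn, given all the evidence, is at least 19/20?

Prior odds: 0.0043 ÷ 0.9957 = 43/9957.
Likelihood ratio of a positive result = 0.91/0.13 = 7.
Target odds: 0.95 ÷ 0.05 = 19.
Require 7ⁿ ≥ 19 ÷ (43/9957) = 189183/43.
7⁴ = 2401 falls short of 189183/43 but 7⁵ = 16807 reaches it, so n = 5.

5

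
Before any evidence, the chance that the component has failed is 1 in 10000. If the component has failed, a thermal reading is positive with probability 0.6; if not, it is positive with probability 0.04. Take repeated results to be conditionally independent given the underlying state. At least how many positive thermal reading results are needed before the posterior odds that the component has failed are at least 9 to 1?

5

Prior odds: 0.0001 ÷ 0.9999 = 1/9999.
Likelihood ratio of a positive = 0.6/0.04 = 15.
Target odds = 9.
Require 15ⁿ ≥ 9 ÷ (1/9999) = 89991.
15⁴ = 50625 falls short of 89991 but 15⁵ = 759375 reaches it, so n = 5.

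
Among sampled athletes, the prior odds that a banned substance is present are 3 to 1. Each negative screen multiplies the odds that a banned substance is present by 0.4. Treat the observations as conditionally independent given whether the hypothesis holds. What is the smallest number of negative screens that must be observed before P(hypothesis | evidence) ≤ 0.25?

3

Prior odds = 3.
Likelihood ratio per negative screen = 0.4.
Target odds: 0.25 ÷ 0.75 = 1/3.
Need 3 × 0.4ⁿ ≤ 1/3, i.e. 0.4ⁿ ≤ 1/9.
0.4² = 0.16 is still above 1/9 but 0.4³ = 0.064 is at or below it, so n = 3.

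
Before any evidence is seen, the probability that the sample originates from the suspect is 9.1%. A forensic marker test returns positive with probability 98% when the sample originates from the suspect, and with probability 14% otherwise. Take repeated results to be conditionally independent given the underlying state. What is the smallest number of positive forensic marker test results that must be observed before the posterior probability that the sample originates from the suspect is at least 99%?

Prior odds: 0.091 ÷ 0.909 = 91/909.
Likelihood ratio of a positive result = 0.98/0.14 = 7.
Target posterior odds = 0.99/0.01 = 99.
Need (91/909) × 7ⁿ ≥ 99, i.e. 7ⁿ ≥ 89991/91.
7³ = 343 falls short of 89991/91 but 7⁴ = 2401 reaches it, so n = 4.

4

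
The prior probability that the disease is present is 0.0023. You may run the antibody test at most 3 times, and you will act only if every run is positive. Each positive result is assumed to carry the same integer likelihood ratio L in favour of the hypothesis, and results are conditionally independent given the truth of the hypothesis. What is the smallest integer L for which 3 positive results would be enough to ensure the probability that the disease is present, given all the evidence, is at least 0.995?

45

Prior odds = 0.0023/0.9977 = 23/9977.
Target odds = 0.995/0.005 = 199.
Need L³ ≥ 199 ÷ (23/9977) = 1985423/23.
44³ = 85184 < 1985423/23 ≤ 91125 = 45³, so L = 45.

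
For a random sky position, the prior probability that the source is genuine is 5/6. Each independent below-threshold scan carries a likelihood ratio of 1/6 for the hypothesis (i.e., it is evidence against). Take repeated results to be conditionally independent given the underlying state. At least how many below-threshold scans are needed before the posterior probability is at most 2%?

4

Prior odds = (5/6)/(1/6) = 5.
Likelihood ratio per below-threshold scan = 1/6.
Target odds: 0.02 ÷ 0.98 = 1/49.
Need 5 × (1/6)ⁿ ≤ 1/49, i.e. (1/6)ⁿ ≤ 1/245.
(1/6)³ = 1/216 is still above 1/245 but (1/6)⁴ = 1/1296 is at or below it, so n = 4.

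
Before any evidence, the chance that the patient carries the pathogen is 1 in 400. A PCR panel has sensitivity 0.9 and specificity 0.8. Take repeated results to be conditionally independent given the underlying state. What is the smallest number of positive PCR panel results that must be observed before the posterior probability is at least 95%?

Prior odds: 0.0025 ÷ 0.9975 = 1/399.
False-positive rate = 1 − 0.8 = 0.2; likelihood ratio of a positive = 0.9/0.2 = 4.5.
Target odds: 0.95 ÷ 0.05 = 19.
Require 4.5ⁿ ≥ 19 ÷ (1/399) = 7581.
4.5⁵ = 1845.28125 falls short of 7581 but 4.5⁶ = 8303.765625 reaches it, so n = 6.

6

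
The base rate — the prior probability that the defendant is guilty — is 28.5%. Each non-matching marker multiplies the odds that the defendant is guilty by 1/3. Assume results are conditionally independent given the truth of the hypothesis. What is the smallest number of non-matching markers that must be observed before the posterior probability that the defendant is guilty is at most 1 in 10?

Prior odds = 0.285/0.715 = 57/143.
Likelihood ratio per non-matching marker = 1/3.
Target posterior odds = 0.1/0.9 = 1/9.
Require (1/3)ⁿ ≤ 1/9 ÷ (57/143) = 143/513.
(1/3)¹ = 1/3 is still above 143/513 but (1/3)² = 1/9 is at or below it, so n = 2.

2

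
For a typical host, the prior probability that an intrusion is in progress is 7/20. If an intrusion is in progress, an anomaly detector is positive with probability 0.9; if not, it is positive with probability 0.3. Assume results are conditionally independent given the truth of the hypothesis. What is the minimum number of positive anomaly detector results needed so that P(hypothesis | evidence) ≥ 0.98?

Prior odds: 0.35 ÷ 0.65 = 7/13.
Likelihood ratio of a positive = 0.9/0.3 = 3.
Target odds: 0.98 ÷ 0.02 = 49.
Require 3ⁿ ≥ 49 ÷ (7/13) = 91.
3⁴ = 81 falls short of 91 but 3⁵ = 243 reaches it, so n = 5.

5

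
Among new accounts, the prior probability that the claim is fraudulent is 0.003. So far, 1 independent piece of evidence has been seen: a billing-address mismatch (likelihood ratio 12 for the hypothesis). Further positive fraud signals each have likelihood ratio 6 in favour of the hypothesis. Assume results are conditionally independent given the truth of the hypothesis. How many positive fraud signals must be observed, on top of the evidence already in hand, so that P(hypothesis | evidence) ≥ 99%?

Prior odds = 0.003/0.997 = 3/997.
Bayes factor of the evidence already in hand = 12.
Odds after that evidence = (3/997) × 12 = 36/997.
Target odds = 0.99/0.01 = 99.
Need 6ⁿ ≥ 99 ÷ (36/997) = 2741.75.
6⁴ = 1296 falls short of 2741.75 but 6⁵ = 7776 reaches it, so n = 5.

5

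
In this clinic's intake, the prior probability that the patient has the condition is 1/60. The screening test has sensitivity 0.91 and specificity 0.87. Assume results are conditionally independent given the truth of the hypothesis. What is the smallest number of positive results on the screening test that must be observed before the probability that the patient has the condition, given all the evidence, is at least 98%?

5

Prior odds: (1/60) ÷ (59/60) = 1/59.
False-positive rate = 1 − 0.87 = 0.13; likelihood ratio of a positive = 0.91/0.13 = 7.
Target posterior odds = 0.98/0.02 = 49.
Require 7ⁿ ≥ 49 ÷ (1/59) = 2891.
7⁴ = 2401 falls short of 2891 but 7⁵ = 16807 reaches it, so n = 5.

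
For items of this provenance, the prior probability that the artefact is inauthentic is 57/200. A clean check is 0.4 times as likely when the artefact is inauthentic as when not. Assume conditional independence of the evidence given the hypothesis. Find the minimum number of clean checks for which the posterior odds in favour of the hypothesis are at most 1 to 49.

Prior odds = 0.285/0.715 = 57/143.
Likelihood ratio per clean check = 0.4.
Target odds = 1/49.
Need (57/143) × 0.4ⁿ ≤ 1/49, i.e. 0.4ⁿ ≤ 143/2793.
0.4³ = 0.064 is still above 143/2793 but 0.4⁴ = 0.0256 is at or below it, so n = 4.

4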